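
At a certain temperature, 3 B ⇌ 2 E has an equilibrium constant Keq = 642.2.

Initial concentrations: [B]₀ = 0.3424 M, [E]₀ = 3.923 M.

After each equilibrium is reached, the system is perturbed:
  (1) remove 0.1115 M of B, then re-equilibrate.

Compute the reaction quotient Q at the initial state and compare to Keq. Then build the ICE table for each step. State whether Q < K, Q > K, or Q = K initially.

Q₀ = 383.4 vs Keq = 642.2 ⇒ Q<K, forward
Step 1:
                    B           E
  init         0.3424       3.923
  Δ          -0.05238     0.03492
  eq             0.29       3.958
  solve Keq expr → x = 0.01746; check Q = 642.2
Then remove 0.1115 M of B.
Step 2:
                    B           E
  init         0.1785       3.958
  Δ             0.108    -0.07198
  eq           0.2865       3.886
  solve Keq expr → x = -0.03599; check Q = 642.2

Q₀ = 383.4; Q < K (proceeds forward)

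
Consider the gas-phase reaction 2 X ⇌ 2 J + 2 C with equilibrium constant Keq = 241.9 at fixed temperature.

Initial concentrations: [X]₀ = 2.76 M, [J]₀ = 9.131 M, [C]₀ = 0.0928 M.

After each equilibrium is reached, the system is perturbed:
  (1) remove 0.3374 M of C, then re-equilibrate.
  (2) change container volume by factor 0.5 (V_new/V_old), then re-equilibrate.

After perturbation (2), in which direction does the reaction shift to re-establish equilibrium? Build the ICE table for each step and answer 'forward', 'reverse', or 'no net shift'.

Q₀ = 0.09426 vs Keq = 241.9 ⇒ Q<K, forward
Step 1:
                   X          J          C
  I             2.76      9.131     0.0928
  C           -1.596      1.596      1.596
  E            1.164      10.73      1.688
  solve Keq expr → x = 0.7978; check Q = 241.9
Then remove 0.3374 M of C.
Step 2:
                   X          J          C
  I            1.164      10.73      1.351
  C          -0.1304     0.1304     0.1304
  E            1.034      10.86      1.481
  solve Keq expr → x = 0.06518; check Q = 241.9
Then change container volume by factor 0.5 (V_new/V_old).
Step 3:
                   X          J          C
  I            2.068      21.71      2.963
  C           0.8161    -0.8161    -0.8161
  E            2.884       20.9      2.147
  solve Keq expr → x = -0.4081; check Q = 241.9

Direction: reverse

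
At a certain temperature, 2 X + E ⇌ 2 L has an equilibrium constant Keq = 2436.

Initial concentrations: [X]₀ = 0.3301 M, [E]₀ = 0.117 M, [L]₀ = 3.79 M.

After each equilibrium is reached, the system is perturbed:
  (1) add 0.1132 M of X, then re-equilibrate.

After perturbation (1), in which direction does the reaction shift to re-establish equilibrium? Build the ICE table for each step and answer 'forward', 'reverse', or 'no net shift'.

Direction: forward

Q₀ = 1127 vs Keq = 2436 ⇒ Q<K, forward
Step 1:
                    X           E           L
  init         0.3301       0.117        3.79
  Δ          -0.06307    -0.03153     0.06307
  eq            0.267     0.08547       3.853
  solve Keq expr → x = 0.03153; check Q = 2436
Then add 0.1132 M of X.
Step 2:
                    X           E           L
  init         0.3802     0.08547       3.853
  Δ          -0.05354    -0.02677     0.05354
  eq           0.3267      0.0587       3.907
  solve Keq expr → x = 0.02677; check Q = 2436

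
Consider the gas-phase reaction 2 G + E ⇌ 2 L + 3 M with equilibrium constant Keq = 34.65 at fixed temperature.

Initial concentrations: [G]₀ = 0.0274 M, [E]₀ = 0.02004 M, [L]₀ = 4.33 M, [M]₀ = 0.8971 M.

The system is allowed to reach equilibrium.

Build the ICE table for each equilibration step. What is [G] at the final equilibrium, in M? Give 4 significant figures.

[G]_eq = 0.3693 M

Q₀ = 8.9970e+05 vs Keq = 34.65 ⇒ Q>K, reverse
Step 1:
                   G          E          L          M
  I           0.0274    0.02004       4.33     0.8971
  C           0.3419     0.1709    -0.3419    -0.5128
  E           0.3693      0.191      3.988     0.3843
  solve Keq expr → x = -0.1709; check Q = 34.65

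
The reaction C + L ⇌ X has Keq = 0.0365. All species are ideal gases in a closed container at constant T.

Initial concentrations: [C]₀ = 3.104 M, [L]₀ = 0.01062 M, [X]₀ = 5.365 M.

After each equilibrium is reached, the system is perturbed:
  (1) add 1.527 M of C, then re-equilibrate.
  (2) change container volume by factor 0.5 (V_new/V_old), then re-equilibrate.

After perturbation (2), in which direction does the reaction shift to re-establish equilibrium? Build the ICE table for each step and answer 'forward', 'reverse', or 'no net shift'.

Direction: forward

Q₀ = 162.8 vs Keq = 0.0365 ⇒ Q>K, reverse
Step 1:
                    C           L           X
  init          3.104     0.01062       5.365
  Δ              4.23        4.23       -4.23
  eq            7.334        4.24       1.135
  solve Keq expr → x = -4.23; check Q = 0.0365
Then add 1.527 M of C.
Step 2:
                    C           L           X
  init          8.861        4.24       1.135
  Δ           -0.1605     -0.1605      0.1605
  eq              8.7        4.08       1.296
  solve Keq expr → x = 0.1605; check Q = 0.0365
Then change container volume by factor 0.5 (V_new/V_old).
Step 3:
                    C           L           X
  init           17.4        8.16       2.591
  Δ            -1.376      -1.376       1.376
  eq            16.02       6.784       3.968
  solve Keq expr → x = 1.376; check Q = 0.0365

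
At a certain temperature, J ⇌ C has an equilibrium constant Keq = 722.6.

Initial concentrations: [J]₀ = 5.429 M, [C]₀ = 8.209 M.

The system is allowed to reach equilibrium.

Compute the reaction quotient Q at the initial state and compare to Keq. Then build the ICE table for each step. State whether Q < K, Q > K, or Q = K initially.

Q₀ = 1.512 vs Keq = 722.6 ⇒ Q<K, forward
Step 1:
                  J         C
  Initial     5.429     8.209
  Change      -5.41      5.41
  Equil     0.01885     13.62
  solve Keq expr → x = 5.41; check Q = 722.6

Q₀ = 1.512; Q < K (proceeds forward)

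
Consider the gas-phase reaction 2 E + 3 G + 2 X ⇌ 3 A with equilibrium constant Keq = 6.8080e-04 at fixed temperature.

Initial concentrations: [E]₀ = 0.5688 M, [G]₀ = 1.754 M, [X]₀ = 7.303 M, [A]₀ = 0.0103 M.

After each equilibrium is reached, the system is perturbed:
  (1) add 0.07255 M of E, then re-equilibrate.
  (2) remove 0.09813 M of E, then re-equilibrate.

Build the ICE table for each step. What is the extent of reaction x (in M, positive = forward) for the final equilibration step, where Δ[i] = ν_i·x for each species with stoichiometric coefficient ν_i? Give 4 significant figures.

x = -0.009538 M

Q₀ = 1.1735e-08 vs Keq = 6.8080e-04 ⇒ Q<K, forward
Step 1:
                   E          G          X          A
  init        0.5688      1.754      7.303     0.0103
  Δ          -0.1698    -0.2546    -0.1698     0.2546
  eq           0.399      1.499      7.133     0.2649
  solve Keq expr → x = 0.08488; check Q = 6.8080e-04
Then add 0.07255 M of E.
Step 2:
                   E          G          X          A
  init        0.4716      1.499      7.133     0.2649
  Δ         -0.01395   -0.02092   -0.01395    0.02092
  eq          0.4577      1.478      7.119     0.2858
  solve Keq expr → x = 0.006973; check Q = 6.8080e-04
Then remove 0.09813 M of E.
Step 3:
                   E          G          X          A
  init        0.3595      1.478      7.119     0.2858
  Δ          0.01908    0.02861    0.01908   -0.02861
  eq          0.3786      1.507      7.138     0.2572
  solve Keq expr → x = -0.009538; check Q = 6.8080e-04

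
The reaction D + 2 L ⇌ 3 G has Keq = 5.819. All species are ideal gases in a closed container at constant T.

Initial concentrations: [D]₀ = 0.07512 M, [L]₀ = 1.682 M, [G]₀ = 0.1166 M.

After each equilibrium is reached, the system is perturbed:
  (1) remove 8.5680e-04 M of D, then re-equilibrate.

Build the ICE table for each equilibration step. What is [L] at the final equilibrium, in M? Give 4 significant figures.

[L]_eq = 1.539 M

Q₀ = 0.007459 vs Keq = 5.819 ⇒ Q<K, forward
Step 1:
                    D           L           G
  init        0.07512       1.682      0.1166
  Δ          -0.07241     -0.1448      0.2172
  eq         0.002706       1.537      0.3338
  solve Keq expr → x = 0.07241; check Q = 5.819
Then remove 8.5680e-04 M of D.
Step 2:
                    D           L           G
  init       0.001849       1.537      0.3338
  Δ        7.9384e-04    0.001588   -0.002382
  eq         0.002643       1.539      0.3315
  solve Keq expr → x = -7.9384e-04; check Q = 5.819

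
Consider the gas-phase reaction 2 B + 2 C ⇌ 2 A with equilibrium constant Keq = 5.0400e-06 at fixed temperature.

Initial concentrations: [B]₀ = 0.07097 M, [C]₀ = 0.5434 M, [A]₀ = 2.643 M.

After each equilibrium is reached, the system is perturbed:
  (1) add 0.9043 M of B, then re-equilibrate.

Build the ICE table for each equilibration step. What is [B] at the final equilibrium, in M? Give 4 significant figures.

[B]_eq = 3.593 M

Q₀ = 4697 vs Keq = 5.0400e-06 ⇒ Q>K, reverse
Step 1:
                    B           C           A
  I           0.07097      0.5434       2.643
  C             2.624       2.624      -2.624
  E             2.695       3.167     0.01916
  solve Keq expr → x = -1.312; check Q = 5.0400e-06
Then add 0.9043 M of B.
Step 2:
                    B           C           A
  I             3.599       3.167     0.01916
  C         -0.006334   -0.006334    0.006334
  E             3.593       3.161      0.0255
  solve Keq expr → x = 0.003167; check Q = 5.0400e-06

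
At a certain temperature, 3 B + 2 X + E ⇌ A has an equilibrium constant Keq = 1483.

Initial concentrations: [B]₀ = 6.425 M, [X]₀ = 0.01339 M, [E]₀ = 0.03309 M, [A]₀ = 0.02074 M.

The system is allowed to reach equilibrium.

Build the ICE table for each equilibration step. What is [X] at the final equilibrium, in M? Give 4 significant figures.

Q₀ = 13.18 vs Keq = 1483 ⇒ Q<K, forward
Step 1:
                   B          X          E          A
  init         6.425    0.01339    0.03309    0.02074
  Δ         -0.01771   -0.01181  -0.005903   0.005903
  eq           6.407   0.001585    0.02719    0.02664
  solve Keq expr → x = 0.005903; check Q = 1483

[X]_eq = 0.001585 M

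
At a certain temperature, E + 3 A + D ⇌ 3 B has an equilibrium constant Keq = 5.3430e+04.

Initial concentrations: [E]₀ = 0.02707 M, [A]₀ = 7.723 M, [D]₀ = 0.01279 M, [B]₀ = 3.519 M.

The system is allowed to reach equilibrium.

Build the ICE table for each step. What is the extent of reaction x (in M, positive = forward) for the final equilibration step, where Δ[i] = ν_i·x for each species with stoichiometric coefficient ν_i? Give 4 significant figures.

x = 0.01266 M

Q₀ = 273.2 vs Keq = 5.3430e+04 ⇒ Q<K, forward
Step 1:
                    E           A           D           B
  init        0.02707       7.723     0.01279       3.519
  Δ          -0.01266    -0.03798    -0.01266     0.03798
  eq          0.01441       7.685  1.2879e-04       3.557
  solve Keq expr → x = 0.01266; check Q = 5.3430e+04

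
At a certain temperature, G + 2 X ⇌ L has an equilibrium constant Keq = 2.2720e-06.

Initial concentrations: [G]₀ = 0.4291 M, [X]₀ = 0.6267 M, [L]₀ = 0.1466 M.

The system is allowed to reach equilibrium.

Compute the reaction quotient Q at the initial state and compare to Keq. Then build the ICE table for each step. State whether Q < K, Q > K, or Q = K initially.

Q₀ = 0.8699; Q > K (proceeds reverse)

Q₀ = 0.8699 vs Keq = 2.2720e-06 ⇒ Q>K, reverse
Step 1:
                    G           X           L
  I            0.4291      0.6267      0.1466
  C            0.1466      0.2932     -0.1466
  E            0.5757      0.9199  1.1068e-06
  solve Keq expr → x = -0.1466; check Q = 2.2720e-06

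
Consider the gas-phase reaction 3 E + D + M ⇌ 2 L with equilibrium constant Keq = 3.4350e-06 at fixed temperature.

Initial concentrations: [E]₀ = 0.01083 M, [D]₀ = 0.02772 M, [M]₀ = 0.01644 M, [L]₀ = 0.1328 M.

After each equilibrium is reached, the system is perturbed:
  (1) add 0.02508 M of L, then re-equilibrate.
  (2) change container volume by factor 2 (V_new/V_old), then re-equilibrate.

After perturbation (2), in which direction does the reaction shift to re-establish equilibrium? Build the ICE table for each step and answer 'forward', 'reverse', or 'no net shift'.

Q₀ = 3.0466e+07 vs Keq = 3.4350e-06 ⇒ Q>K, reverse
Step 1:
                    E           D           M           L
  I           0.01083     0.02772     0.01644      0.1328
  C            0.1992     0.06639     0.06639     -0.1328
  E              0.21     0.09411     0.08283  1.5748e-05
  solve Keq expr → x = -0.06639; check Q = 3.4350e-06
Then add 0.02508 M of L.
Step 2:
                    E           D           M           L
  I              0.21     0.09411     0.08283      0.0251
  C           0.03761     0.01254     0.01254    -0.02507
  E            0.2476      0.1066     0.09537  2.3031e-05
  solve Keq expr → x = -0.01254; check Q = 3.4350e-06
Then change container volume by factor 2 (V_new/V_old).
Step 3:
                    E           D           M           L
  I            0.1238     0.05332     0.04768  1.1515e-05
  C        1.1165e-05  3.7216e-06  3.7216e-06 -7.4433e-06
  E            0.1238     0.05333     0.04769  4.0722e-06
  solve Keq expr → x = -3.7216e-06; check Q = 3.4350e-06

Direction: reverse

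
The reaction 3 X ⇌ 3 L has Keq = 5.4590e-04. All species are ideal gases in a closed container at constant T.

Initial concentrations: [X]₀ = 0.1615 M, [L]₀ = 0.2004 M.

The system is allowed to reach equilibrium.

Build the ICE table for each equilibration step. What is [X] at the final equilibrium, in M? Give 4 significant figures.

[X]_eq = 0.3346 M

Q₀ = 1.911 vs Keq = 5.4590e-04 ⇒ Q>K, reverse
Step 1:
                   X          L
  Initial     0.1615     0.2004
  Change      0.1731    -0.1731
  Equil       0.3346    0.02734
  solve Keq expr → x = -0.05769; check Q = 5.4590e-04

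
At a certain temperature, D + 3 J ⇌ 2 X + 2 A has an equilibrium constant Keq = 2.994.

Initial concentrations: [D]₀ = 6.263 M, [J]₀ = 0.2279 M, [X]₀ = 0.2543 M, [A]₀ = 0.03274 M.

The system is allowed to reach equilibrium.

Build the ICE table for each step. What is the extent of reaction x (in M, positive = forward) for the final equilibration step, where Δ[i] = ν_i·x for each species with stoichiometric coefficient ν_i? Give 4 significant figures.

x = 0.05779 M

Q₀ = 9.3505e-04 vs Keq = 2.994 ⇒ Q<K, forward
Step 1:
                    D           J           X           A
  Initial       6.263      0.2279      0.2543     0.03274
  Change     -0.05779     -0.1734      0.1156      0.1156
  Equil         6.205     0.05452      0.3699      0.1483
  solve Keq expr → x = 0.05779; check Q = 2.994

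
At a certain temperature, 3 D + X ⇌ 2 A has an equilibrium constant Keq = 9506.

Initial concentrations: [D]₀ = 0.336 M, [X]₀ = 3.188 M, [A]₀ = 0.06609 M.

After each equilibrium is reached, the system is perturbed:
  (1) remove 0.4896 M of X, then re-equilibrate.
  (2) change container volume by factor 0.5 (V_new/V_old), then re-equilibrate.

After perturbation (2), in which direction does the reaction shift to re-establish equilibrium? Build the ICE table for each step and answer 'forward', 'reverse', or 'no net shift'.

Direction: forward

Q₀ = 0.03612 vs Keq = 9506 ⇒ Q<K, forward
Step 1:
                    D           X           A
  I             0.336       3.188     0.06609
  C           -0.3221     -0.1074      0.2147
  E           0.01391       3.081      0.2808
  solve Keq expr → x = 0.1074; check Q = 9506
Then remove 0.4896 M of X.
Step 2:
                    D           X           A
  I           0.01391       2.591      0.2808
  C        8.0691e-04  2.6897e-04 -5.3794e-04
  E           0.01472       2.591      0.2803
  solve Keq expr → x = -2.6897e-04; check Q = 9506
Then change container volume by factor 0.5 (V_new/V_old).
Step 3:
                    D           X           A
  I           0.02944       5.183      0.5606
  C          -0.01073   -0.003577    0.007154
  E           0.01871       5.179      0.5677
  solve Keq expr → x = 0.003577; check Q = 9506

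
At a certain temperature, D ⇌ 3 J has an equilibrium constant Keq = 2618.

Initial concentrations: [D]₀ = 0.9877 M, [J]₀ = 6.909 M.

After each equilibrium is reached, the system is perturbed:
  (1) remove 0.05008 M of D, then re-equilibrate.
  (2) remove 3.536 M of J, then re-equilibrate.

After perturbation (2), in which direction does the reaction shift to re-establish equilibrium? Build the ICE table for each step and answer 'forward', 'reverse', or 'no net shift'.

Q₀ = 333.9 vs Keq = 2618 ⇒ Q<K, forward
Step 1:
                    D           J
  init         0.9877       6.909
  Δ           -0.7066        2.12
  eq           0.2811       9.029
  solve Keq expr → x = 0.7066; check Q = 2618
Then remove 0.05008 M of D.
Step 2:
                    D           J
  init         0.2311       9.029
  Δ           0.03923     -0.1177
  eq           0.2703       8.911
  solve Keq expr → x = -0.03923; check Q = 2618
Then remove 3.536 M of J.
Step 3:
                    D           J
  init         0.2703       5.375
  Δ             -0.19      0.5701
  eq          0.08026       5.945
  solve Keq expr → x = 0.19; check Q = 2618

Direction: forward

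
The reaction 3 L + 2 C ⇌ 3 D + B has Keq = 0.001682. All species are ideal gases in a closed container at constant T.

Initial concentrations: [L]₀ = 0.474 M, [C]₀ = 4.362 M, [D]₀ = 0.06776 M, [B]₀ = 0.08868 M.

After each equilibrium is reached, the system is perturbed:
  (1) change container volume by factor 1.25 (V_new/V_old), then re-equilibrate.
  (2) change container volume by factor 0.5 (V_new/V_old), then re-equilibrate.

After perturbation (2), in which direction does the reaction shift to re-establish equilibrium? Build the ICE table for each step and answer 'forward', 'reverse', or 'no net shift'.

Q₀ = 1.3616e-05 vs Keq = 0.001682 ⇒ Q<K, forward
Step 1:
                  L         C         D         B
  I           0.474     4.362   0.06776   0.08868
  C         -0.1377  -0.09178    0.1377   0.04589
  E          0.3363      4.27    0.2054    0.1346
  solve Keq expr → x = 0.04589; check Q = 0.001682
Then change container volume by factor 1.25 (V_new/V_old).
Step 2:
                  L         C         D         B
  I          0.2691     3.416    0.1643    0.1077
  C        0.006727  0.004485 -0.006727 -0.002242
  E          0.2758     3.421    0.1576    0.1054
  solve Keq expr → x = -0.002242; check Q = 0.001682
Then change container volume by factor 0.5 (V_new/V_old).
Step 3:
                  L         C         D         B
  I          0.5516     6.841    0.3152    0.2108
  C        -0.04249  -0.02833   0.04249   0.01416
  E          0.5091     6.813    0.3577     0.225
  solve Keq expr → x = 0.01416; check Q = 0.001682

Direction: forward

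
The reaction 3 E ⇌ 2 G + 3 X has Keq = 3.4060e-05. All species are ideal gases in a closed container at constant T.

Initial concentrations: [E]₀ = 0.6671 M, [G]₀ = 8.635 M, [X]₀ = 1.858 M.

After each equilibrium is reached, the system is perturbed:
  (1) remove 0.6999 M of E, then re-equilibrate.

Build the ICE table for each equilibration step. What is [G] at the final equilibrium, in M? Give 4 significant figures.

[G]_eq = 7.407 M

Q₀ = 1611 vs Keq = 3.4060e-05 ⇒ Q>K, reverse
Step 1:
                   E          G          X
  Initial     0.6671      8.635      1.858
  Change       1.837     -1.224     -1.837
  Equil        2.504      7.411    0.02135
  solve Keq expr → x = -0.6122; check Q = 3.4060e-05
Then remove 0.6999 M of E.
Step 2:
                   E          G          X
  Initial      1.804      7.411    0.02135
  Change    0.005913  -0.003942  -0.005913
  Equil         1.81      7.407    0.01544
  solve Keq expr → x = -0.001971; check Q = 3.4060e-05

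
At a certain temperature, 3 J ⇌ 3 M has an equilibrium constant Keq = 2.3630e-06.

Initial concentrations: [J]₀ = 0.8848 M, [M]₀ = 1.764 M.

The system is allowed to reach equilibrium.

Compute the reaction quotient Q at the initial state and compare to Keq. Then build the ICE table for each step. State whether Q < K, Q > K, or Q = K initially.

Q₀ = 7.924; Q > K (proceeds reverse)

Q₀ = 7.924 vs Keq = 2.3630e-06 ⇒ Q>K, reverse
Step 1:
                  J         M
  init       0.8848     1.764
  Δ           1.729    -1.729
  eq          2.614   0.03482
  solve Keq expr → x = -0.5764; check Q = 2.3630e-06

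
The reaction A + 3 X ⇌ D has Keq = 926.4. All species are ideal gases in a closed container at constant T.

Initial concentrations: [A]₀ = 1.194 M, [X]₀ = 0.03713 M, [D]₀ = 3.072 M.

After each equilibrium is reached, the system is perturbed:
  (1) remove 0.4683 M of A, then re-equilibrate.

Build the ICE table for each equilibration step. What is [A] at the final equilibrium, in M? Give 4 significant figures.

[A]_eq = 0.7674 M

Q₀ = 5.0262e+04 vs Keq = 926.4 ⇒ Q>K, reverse
Step 1:
                    A           X           D
  I             1.194     0.03713       3.072
  C           0.03387      0.1016    -0.03387
  E             1.228      0.1387       3.038
  solve Keq expr → x = -0.03387; check Q = 926.4
Then remove 0.4683 M of A.
Step 2:
                    A           X           D
  I            0.7596      0.1387       3.038
  C          0.007799      0.0234   -0.007799
  E            0.7674      0.1621        3.03
  solve Keq expr → x = -0.007799; check Q = 926.4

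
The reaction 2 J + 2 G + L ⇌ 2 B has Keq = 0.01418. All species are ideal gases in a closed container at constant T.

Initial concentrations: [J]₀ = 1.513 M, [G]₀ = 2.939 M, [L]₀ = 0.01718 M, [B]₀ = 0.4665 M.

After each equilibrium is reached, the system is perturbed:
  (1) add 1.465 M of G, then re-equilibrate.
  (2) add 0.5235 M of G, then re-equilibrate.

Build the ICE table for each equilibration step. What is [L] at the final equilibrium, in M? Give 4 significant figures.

Q₀ = 0.6406 vs Keq = 0.01418 ⇒ Q>K, reverse
Step 1:
                    J           G           L           B
  I             1.513       2.939     0.01718      0.4665
  C            0.2284      0.2284      0.1142     -0.2284
  E             1.741       3.167      0.1314      0.2381
  solve Keq expr → x = -0.1142; check Q = 0.01418
Then add 1.465 M of G.
Step 2:
                    J           G           L           B
  I             1.741       4.632      0.1314      0.2381
  C          -0.05664    -0.05664    -0.02832     0.05664
  E             1.685       4.576      0.1031      0.2947
  solve Keq expr → x = 0.02832; check Q = 0.01418
Then add 0.5235 M of G.
Step 3:
                    J           G           L           B
  I             1.685       5.099      0.1031      0.2947
  C          -0.01636    -0.01636   -0.008179     0.01636
  E             1.668       5.083     0.09489      0.3111
  solve Keq expr → x = 0.008179; check Q = 0.01418

[L]_eq = 0.09489 M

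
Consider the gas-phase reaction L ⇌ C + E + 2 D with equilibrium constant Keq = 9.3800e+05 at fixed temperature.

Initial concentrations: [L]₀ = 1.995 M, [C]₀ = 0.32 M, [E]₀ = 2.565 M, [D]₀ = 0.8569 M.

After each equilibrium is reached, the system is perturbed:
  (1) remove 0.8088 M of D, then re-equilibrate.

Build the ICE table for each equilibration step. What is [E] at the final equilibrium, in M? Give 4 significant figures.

Q₀ = 0.3021 vs Keq = 9.3800e+05 ⇒ Q<K, forward
Step 1:
                   L          C          E          D
  init         1.995       0.32      2.565     0.8569
  Δ           -1.995      1.995      1.995      3.989
  eq      2.6428e-04      2.315       4.56      4.846
  solve Keq expr → x = 1.995; check Q = 9.3800e+05
Then remove 0.8088 M of D.
Step 2:
                   L          C          E          D
  init    2.6428e-04      2.315       4.56      4.038
  Δ       -8.0827e-05 8.0827e-05 8.0827e-05 1.6165e-04
  eq      1.8346e-04      2.315       4.56      4.038
  solve Keq expr → x = 8.0827e-05; check Q = 9.3800e+05

[E]_eq = 4.56 M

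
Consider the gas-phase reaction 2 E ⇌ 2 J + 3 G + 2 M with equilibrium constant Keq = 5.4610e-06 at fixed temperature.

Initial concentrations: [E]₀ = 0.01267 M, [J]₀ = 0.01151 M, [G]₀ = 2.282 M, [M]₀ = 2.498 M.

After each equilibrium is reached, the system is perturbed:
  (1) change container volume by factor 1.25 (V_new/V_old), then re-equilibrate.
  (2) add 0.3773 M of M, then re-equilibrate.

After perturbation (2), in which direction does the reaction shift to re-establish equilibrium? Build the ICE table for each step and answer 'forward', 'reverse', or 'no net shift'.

Q₀ = 61.2 vs Keq = 5.4610e-06 ⇒ Q>K, reverse
Step 1:
                  E         J         G         M
  Initial   0.01267   0.01151     2.282     2.498
  Change     0.0115   -0.0115  -0.01726   -0.0115
  Equil     0.02417 6.6659e-06     2.265     2.486
  solve Keq expr → x = -0.005752; check Q = 5.4610e-06
Then change container volume by factor 1.25 (V_new/V_old).
Step 2:
                  E         J         G         M
  Initial   0.01934 5.3327e-06     1.812     1.989
  Change  -3.9811e-06 3.9811e-06 5.9717e-06 3.9811e-06
  Equil     0.01933 9.3138e-06     1.812     1.989
  solve Keq expr → x = 1.9906e-06; check Q = 5.4610e-06
Then add 0.3773 M of M.
Step 3:
                  E         J         G         M
  Initial   0.01933 9.3138e-06     1.812     2.367
  Change  1.4843e-06 -1.4843e-06 -2.2265e-06 -1.4843e-06
  Equil     0.01934 7.8295e-06     1.812     2.366
  solve Keq expr → x = -7.4216e-07; check Q = 5.4610e-06

Direction: reverse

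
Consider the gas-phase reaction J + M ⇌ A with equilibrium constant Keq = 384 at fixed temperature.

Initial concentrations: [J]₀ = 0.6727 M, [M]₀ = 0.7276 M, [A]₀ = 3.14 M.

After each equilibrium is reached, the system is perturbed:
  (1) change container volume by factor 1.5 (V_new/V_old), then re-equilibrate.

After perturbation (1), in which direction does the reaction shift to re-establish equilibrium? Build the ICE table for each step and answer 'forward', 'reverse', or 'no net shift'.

Q₀ = 6.415 vs Keq = 384 ⇒ Q<K, forward
Step 1:
                   J          M          A
  Initial     0.6727     0.7276       3.14
  Change     -0.5977    -0.5977     0.5977
  Equil      0.07496     0.1299      3.738
  solve Keq expr → x = 0.5977; check Q = 384
Then change container volume by factor 1.5 (V_new/V_old).
Step 2:
                   J          M          A
  Initial    0.04997    0.08657      2.492
  Change     0.01411    0.01411   -0.01411
  Equil      0.06408     0.1007      2.478
  solve Keq expr → x = -0.01411; check Q = 384

Direction: reverse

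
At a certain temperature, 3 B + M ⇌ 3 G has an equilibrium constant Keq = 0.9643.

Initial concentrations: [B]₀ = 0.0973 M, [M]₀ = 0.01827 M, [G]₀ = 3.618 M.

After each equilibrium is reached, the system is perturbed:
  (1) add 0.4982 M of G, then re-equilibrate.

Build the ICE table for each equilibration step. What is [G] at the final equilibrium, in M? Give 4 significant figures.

[G]_eq = 1.983 M

Q₀ = 2.8140e+06 vs Keq = 0.9643 ⇒ Q>K, reverse
Step 1:
                   B          M          G
  Initial     0.0973    0.01827      3.618
  Change       1.903     0.6345     -1.903
  Equil        2.001     0.6527      1.715
  solve Keq expr → x = -0.6345; check Q = 0.9643
Then add 0.4982 M of G.
Step 2:
                   B          M          G
  Initial      2.001     0.6527      2.213
  Change      0.2295    0.07651    -0.2295
  Equil         2.23     0.7292      1.983
  solve Keq expr → x = -0.07651; check Q = 0.9643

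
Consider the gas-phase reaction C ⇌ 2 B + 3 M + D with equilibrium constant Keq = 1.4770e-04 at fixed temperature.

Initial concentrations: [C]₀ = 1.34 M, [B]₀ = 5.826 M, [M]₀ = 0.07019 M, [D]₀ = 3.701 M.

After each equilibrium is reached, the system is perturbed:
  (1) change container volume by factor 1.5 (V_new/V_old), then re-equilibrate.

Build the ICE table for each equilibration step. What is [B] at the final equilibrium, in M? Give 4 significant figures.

[B]_eq = 3.863 M

Q₀ = 0.03242 vs Keq = 1.4770e-04 ⇒ Q>K, reverse
Step 1:
                    C           B           M           D
  Initial        1.34       5.826     0.07019       3.701
  Change      0.01947    -0.03895    -0.05842    -0.01947
  Equil         1.359       5.787     0.01177       3.682
  solve Keq expr → x = -0.01947; check Q = 1.4770e-04
Then change container volume by factor 1.5 (V_new/V_old).
Step 2:
                    C           B           M           D
  Initial      0.9063       3.858    0.007844       2.454
  Change    -0.002513    0.005027     0.00754    0.002513
  Equil        0.9038       3.863     0.01538       2.457
  solve Keq expr → x = 0.002513; check Q = 1.4770e-04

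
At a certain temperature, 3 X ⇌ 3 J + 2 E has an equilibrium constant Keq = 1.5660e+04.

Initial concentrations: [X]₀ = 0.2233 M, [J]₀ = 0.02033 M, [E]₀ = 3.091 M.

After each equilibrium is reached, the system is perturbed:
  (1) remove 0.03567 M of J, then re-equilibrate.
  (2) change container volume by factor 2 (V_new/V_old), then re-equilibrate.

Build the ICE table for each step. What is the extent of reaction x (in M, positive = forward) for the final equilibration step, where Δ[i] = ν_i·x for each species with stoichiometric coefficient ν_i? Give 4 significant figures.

Q₀ = 0.00721 vs Keq = 1.5660e+04 ⇒ Q<K, forward
Step 1:
                    X           J           E
  init         0.2233     0.02033       3.091
  Δ           -0.2037      0.2037      0.1358
  eq          0.01956      0.2241       3.227
  solve Keq expr → x = 0.06791; check Q = 1.5660e+04
Then remove 0.03567 M of J.
Step 2:
                    X           J           E
  init        0.01956      0.1884       3.227
  Δ         -0.002857    0.002857    0.001905
  eq           0.0167      0.1913       3.229
  solve Keq expr → x = 9.5245e-04; check Q = 1.5660e+04
Then change container volume by factor 2 (V_new/V_old).
Step 3:
                    X           J           E
  init        0.00835     0.09563       1.614
  Δ         -0.002925    0.002925     0.00195
  eq         0.005425     0.09855       1.616
  solve Keq expr → x = 9.7486e-04; check Q = 1.5660e+04

x = 9.7486e-04 M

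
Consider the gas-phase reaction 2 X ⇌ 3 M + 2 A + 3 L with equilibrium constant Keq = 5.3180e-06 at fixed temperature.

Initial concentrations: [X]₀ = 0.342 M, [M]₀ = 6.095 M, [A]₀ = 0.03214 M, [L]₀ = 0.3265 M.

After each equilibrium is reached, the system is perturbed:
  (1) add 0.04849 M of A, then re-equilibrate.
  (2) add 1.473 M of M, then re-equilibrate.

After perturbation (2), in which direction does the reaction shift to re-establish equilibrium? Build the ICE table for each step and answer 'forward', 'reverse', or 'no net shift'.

Direction: reverse

Q₀ = 0.0696 vs Keq = 5.3180e-06 ⇒ Q>K, reverse
Step 1:
                  X         M         A         L
  I           0.342     6.095   0.03214    0.3265
  C         0.03175  -0.04762  -0.03175  -0.04762
  E          0.3737     6.047 3.9353e-04    0.2789
  solve Keq expr → x = -0.01587; check Q = 5.3180e-06
Then add 0.04849 M of A.
Step 2:
                  X         M         A         L
  I          0.3737     6.047   0.04888    0.2789
  C         0.04817  -0.07226  -0.04817  -0.07226
  E          0.4219     5.975 7.0930e-04    0.2066
  solve Keq expr → x = -0.02409; check Q = 5.3180e-06
Then add 1.473 M of M.
Step 3:
                  X         M         A         L
  I          0.4219     7.448 7.0930e-04    0.2066
  C       1.9827e-04 -2.9740e-04 -1.9827e-04 -2.9740e-04
  E          0.4221     7.448 5.1103e-04    0.2063
  solve Keq expr → x = -9.9134e-05; check Q = 5.3180e-06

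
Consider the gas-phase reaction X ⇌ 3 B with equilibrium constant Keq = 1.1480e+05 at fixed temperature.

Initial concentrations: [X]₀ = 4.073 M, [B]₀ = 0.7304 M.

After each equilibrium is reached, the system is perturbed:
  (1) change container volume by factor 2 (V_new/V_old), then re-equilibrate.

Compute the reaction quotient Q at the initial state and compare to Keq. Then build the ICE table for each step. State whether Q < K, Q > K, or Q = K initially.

Q₀ = 0.09567 vs Keq = 1.1480e+05 ⇒ Q<K, forward
Step 1:
                   X          B
  Initial      4.073     0.7304
  Change      -4.054      12.16
  Equil      0.01867      12.89
  solve Keq expr → x = 4.054; check Q = 1.1480e+05
Then change container volume by factor 2 (V_new/V_old).
Step 2:
                   X          B
  Initial   0.009335      6.447
  Change   -0.006979    0.02094
  Equil     0.002357      6.468
  solve Keq expr → x = 0.006979; check Q = 1.1480e+05

Q₀ = 0.09567; Q < K (proceeds forward)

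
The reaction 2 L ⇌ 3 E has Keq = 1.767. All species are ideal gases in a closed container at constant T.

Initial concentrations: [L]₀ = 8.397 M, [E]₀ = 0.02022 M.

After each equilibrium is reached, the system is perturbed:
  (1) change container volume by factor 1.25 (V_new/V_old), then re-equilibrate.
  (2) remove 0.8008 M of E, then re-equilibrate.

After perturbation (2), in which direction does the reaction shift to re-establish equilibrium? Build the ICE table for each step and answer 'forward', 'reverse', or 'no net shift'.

Q₀ = 1.1725e-07 vs Keq = 1.767 ⇒ Q<K, forward
Step 1:
                   L          E
  Initial      8.397    0.02022
  Change       -2.59      3.885
  Equil        5.807      3.906
  solve Keq expr → x = 1.295; check Q = 1.767
Then change container volume by factor 1.25 (V_new/V_old).
Step 2:
                   L          E
  Initial      4.645      3.125
  Change     -0.1215     0.1823
  Equil        4.524      3.307
  solve Keq expr → x = 0.06077; check Q = 1.767
Then remove 0.8008 M of E.
Step 3:
                   L          E
  Initial      4.524      2.506
  Change     -0.4014     0.6022
  Equil        4.122      3.108
  solve Keq expr → x = 0.2007; check Q = 1.767

Direction: forward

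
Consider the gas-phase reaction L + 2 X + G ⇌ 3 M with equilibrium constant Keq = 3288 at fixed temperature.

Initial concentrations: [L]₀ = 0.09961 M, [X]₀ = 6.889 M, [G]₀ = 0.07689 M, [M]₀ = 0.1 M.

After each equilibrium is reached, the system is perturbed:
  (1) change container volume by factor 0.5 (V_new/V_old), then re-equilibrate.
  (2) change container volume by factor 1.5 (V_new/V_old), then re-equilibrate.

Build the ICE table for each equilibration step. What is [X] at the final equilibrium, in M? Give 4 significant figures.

[X]_eq = 8.98 M

Q₀ = 0.002751 vs Keq = 3288 ⇒ Q<K, forward
Step 1:
                   L          X          G          M
  init       0.09961      6.889    0.07689        0.1
  Δ         -0.07688    -0.1538   -0.07688     0.2306
  eq         0.02273      6.735 1.0661e-05     0.3306
  solve Keq expr → x = 0.07688; check Q = 3288
Then change container volume by factor 0.5 (V_new/V_old).
Step 2:
                   L          X          G          M
  init       0.04546      13.47 2.1323e-05     0.6613
  Δ       -1.0657e-05 -2.1314e-05 -1.0657e-05 3.1972e-05
  eq         0.04545      13.47 1.0665e-05     0.6613
  solve Keq expr → x = 1.0657e-05; check Q = 3288
Then change container volume by factor 1.5 (V_new/V_old).
Step 3:
                   L          X          G          M
  init        0.0303       8.98 7.1102e-06     0.4409
  Δ       3.5531e-06 7.1061e-06 3.5531e-06 -1.0659e-05
  eq          0.0303       8.98 1.0663e-05     0.4409
  solve Keq expr → x = -3.5531e-06; check Q = 3288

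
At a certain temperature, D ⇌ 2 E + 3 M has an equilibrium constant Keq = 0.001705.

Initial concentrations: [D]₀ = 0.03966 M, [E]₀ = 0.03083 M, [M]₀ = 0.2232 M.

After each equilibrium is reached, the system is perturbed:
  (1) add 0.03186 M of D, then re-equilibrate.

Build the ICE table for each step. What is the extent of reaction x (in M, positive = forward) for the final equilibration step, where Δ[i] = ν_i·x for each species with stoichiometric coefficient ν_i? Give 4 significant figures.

x = 0.006349 M

Q₀ = 2.6649e-04 vs Keq = 0.001705 ⇒ Q<K, forward
Step 1:
                  D         E         M
  Initial   0.03966   0.03083    0.2232
  Change   -0.01128   0.02255   0.03383
  Equil     0.02838   0.05338     0.257
  solve Keq expr → x = 0.01128; check Q = 0.001705
Then add 0.03186 M of D.
Step 2:
                  D         E         M
  Initial   0.06024   0.05338     0.257
  Change  -0.006349    0.0127   0.01905
  Equil     0.05389   0.06608    0.2761
  solve Keq expr → x = 0.006349; check Q = 0.001705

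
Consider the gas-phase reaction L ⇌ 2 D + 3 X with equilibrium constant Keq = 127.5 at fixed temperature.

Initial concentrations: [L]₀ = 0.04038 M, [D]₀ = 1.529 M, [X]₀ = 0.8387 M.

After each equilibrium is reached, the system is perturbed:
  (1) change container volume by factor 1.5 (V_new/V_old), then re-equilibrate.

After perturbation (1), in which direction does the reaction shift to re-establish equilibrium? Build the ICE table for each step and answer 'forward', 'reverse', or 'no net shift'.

Direction: forward

Q₀ = 34.16 vs Keq = 127.5 ⇒ Q<K, forward
Step 1:
                    L           D           X
  init        0.04038       1.529      0.8387
  Δ          -0.02539     0.05078     0.07617
  eq          0.01499        1.58      0.9149
  solve Keq expr → x = 0.02539; check Q = 127.5
Then change container volume by factor 1.5 (V_new/V_old).
Step 2:
                    L           D           X
  init       0.009993       1.053      0.6099
  Δ          -0.00772     0.01544     0.02316
  eq         0.002273       1.069      0.6331
  solve Keq expr → x = 0.00772; check Q = 127.5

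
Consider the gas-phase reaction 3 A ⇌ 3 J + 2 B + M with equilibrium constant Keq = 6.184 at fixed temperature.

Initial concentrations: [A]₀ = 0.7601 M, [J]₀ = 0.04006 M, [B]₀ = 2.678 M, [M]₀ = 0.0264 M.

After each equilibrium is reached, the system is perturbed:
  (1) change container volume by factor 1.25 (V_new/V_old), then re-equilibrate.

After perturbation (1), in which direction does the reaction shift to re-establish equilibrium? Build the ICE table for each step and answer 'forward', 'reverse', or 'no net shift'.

Q₀ = 2.7717e-05 vs Keq = 6.184 ⇒ Q<K, forward
Step 1:
                   A          J          B          M
  init        0.7601    0.04006      2.678     0.0264
  Δ          -0.4501     0.4501     0.3001       0.15
  eq            0.31     0.4901      2.978     0.1764
  solve Keq expr → x = 0.15; check Q = 6.184
Then change container volume by factor 1.25 (V_new/V_old).
Step 2:
                   A          J          B          M
  init         0.248     0.3921      2.382     0.1411
  Δ           -0.029      0.029    0.01933   0.009665
  eq           0.219     0.4211      2.402     0.1508
  solve Keq expr → x = 0.009665; check Q = 6.184

Direction: forward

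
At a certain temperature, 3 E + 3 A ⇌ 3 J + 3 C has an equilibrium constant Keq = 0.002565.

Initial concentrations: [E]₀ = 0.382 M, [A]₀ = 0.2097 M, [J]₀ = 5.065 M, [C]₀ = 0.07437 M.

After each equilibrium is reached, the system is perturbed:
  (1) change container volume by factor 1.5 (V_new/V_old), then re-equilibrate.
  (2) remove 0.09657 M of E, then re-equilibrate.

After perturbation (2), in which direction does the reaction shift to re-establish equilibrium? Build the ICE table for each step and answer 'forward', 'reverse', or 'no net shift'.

Direction: reverse

Q₀ = 104 vs Keq = 0.002565 ⇒ Q>K, reverse
Step 1:
                  E         A         J         C
  I           0.382    0.2097     5.065   0.07437
  C         0.07089   0.07089  -0.07089  -0.07089
  E          0.4529    0.2806     4.994  0.003483
  solve Keq expr → x = -0.02363; check Q = 0.002565
Then change container volume by factor 1.5 (V_new/V_old).
Step 2:
                  E         A         J         C
  I          0.3019    0.1871     3.329  0.002322
  C               0         0         0         0
  E          0.3019    0.1871     3.329  0.002322
  solve Keq expr → x = 0; check Q = 0.002565
Then remove 0.09657 M of E.
Step 3:
                  E         A         J         C
  I          0.2054    0.1871     3.329  0.002322
  C       7.3054e-04 7.3054e-04 -7.3054e-04 -7.3054e-04
  E          0.2061    0.1878     3.329  0.001591
  solve Keq expr → x = -2.4351e-04; check Q = 0.002565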